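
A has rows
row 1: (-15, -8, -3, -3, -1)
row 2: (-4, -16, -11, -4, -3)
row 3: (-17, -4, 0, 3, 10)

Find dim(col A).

Row reduce to echelon form.
R2 ← R2 − (4/15)·R1: [0, -208/15, -51/5, -16/5, -41/15]
R3 ← R3 − (17/15)·R1: [0, 76/15, 17/5, 32/5, 167/15]
R3 ← R3 + (19/52)·R2: [0, 0, -17/52, 68/13, 527/52]
Echelon form has 3 nonzero rows, so rank(A) = 3.
The column space has dimension equal to the rank: 3.

3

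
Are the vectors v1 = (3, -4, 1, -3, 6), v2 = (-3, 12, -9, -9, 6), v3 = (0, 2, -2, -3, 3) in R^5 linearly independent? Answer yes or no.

no

Form the matrix with these vectors as rows and row reduce.
R2 ← R2 + R1: [0, 8, -8, -12, 12]
R3 ← R3 − (1/4)·R2: [0, 0, 0, 0, 0]
2 nonzero rows, so the 3 vectors span a space of dimension 2.
Since 2 < 3, the vectors are linearly dependent.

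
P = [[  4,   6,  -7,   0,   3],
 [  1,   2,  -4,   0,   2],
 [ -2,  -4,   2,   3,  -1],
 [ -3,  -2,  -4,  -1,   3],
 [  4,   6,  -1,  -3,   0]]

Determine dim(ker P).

2

Row reduce to echelon form.
R2 ← R2 − (1/4)·R1: [0, 1/2, -9/4, 0, 5/4]
R3 ← R3 + (1/2)·R1: [0, -1, -3/2, 3, 1/2]
R4 ← R4 + (3/4)·R1: [0, 5/2, -37/4, -1, 21/4]
R5 ← R5 − R1: [0, 0, 6, -3, -3]
R3 ← R3 + (2)·R2: [0, 0, -6, 3, 3]
R4 ← R4 − (5)·R2: [0, 0, 2, -1, -1]
R4 ← R4 + (1/3)·R3: [0, 0, 0, 0, 0]
R5 ← R5 + R3: [0, 0, 0, 0, 0]
3 nonzero rows, so rank(P) = 3.
P has 5 columns; by rank–nullity, nullity = 5 − 3 = 2.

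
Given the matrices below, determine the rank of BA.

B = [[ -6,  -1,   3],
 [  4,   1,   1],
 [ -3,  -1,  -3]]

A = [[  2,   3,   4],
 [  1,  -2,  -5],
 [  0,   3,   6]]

First compute BA:
[[-13,  -7,  -1],
 [  9,  13,  17],
 [ -7, -16, -25]]
Now row reduce the product.
R2 ← R2 + (9/13)·R1: [0, 106/13, 212/13]
R3 ← R3 − (7/13)·R1: [0, -159/13, -318/13]
R3 ← R3 + (3/2)·R2: [0, 0, 0]
2 nonzero rows, so rank(BA) = 2.

2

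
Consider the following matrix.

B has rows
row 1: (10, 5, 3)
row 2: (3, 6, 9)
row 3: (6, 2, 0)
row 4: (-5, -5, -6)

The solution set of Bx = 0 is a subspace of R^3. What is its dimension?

Row reduce to echelon form.
R2 ← R2 − (3/10)·R1: [0, 9/2, 81/10]
R3 ← R3 − (3/5)·R1: [0, -1, -9/5]
R4 ← R4 + (1/2)·R1: [0, -5/2, -9/2]
R3 ← R3 + (2/9)·R2: [0, 0, 0]
R4 ← R4 + (5/9)·R2: [0, 0, 0]
2 nonzero rows, so rank(B) = 2.
B has 3 columns; by rank–nullity, nullity = 3 − 2 = 1.

1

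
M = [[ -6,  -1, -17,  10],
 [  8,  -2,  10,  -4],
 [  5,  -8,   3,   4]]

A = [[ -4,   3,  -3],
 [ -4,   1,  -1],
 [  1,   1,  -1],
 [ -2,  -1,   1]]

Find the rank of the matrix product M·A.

2

First compute MA:
[[ -9, -46,  46],
 [ -6,  36, -36],
 [  7,   6,  -6]]
Now row reduce the product.
R2 ← R2 − (2/3)·R1: [0, 200/3, -200/3]
R3 ← R3 + (7/9)·R1: [0, -268/9, 268/9]
R3 ← R3 + (67/150)·R2: [0, 0, 0]
2 nonzero rows, so rank(MA) = 2.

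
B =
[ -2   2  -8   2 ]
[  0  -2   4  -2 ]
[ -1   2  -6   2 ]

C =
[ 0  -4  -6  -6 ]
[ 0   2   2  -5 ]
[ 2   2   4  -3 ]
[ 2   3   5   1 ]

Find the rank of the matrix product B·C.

First compute BC:
[[-12,   2,  -6,  28],
 [  4,  -2,   2,  -4],
 [ -8,   2,  -4,  16]]
Now row reduce the product.
R2 ← R2 + (1/3)·R1: [0, -4/3, 0, 16/3]
R3 ← R3 − (2/3)·R1: [0, 2/3, 0, -8/3]
R3 ← R3 + (1/2)·R2: [0, 0, 0, 0]
2 nonzero rows, so rank(BC) = 2.

2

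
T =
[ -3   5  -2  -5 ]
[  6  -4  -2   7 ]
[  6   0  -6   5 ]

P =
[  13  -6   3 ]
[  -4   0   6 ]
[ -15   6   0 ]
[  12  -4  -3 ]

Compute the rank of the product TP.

2

First compute TP:
[[-89,  26,  36],
 [208, -76, -27],
 [228, -92,   3]]
Now row reduce the product.
R2 ← R2 + (208/89)·R1: [0, -1356/89, 5085/89]
R3 ← R3 + (228/89)·R1: [0, -2260/89, 8475/89]
R3 ← R3 − (5/3)·R2: [0, 0, 0]
2 nonzero rows, so rank(TP) = 2.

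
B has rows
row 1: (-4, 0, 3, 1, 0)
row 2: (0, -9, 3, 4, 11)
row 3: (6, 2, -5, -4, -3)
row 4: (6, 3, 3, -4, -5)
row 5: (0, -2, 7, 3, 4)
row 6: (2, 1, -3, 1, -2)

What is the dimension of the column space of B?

Row reduce to echelon form.
R3 ← R3 + (3/2)·R1: [0, 2, -1/2, -5/2, -3]
R4 ← R4 + (3/2)·R1: [0, 3, 15/2, -5/2, -5]
R6 ← R6 + (1/2)·R1: [0, 1, -3/2, 3/2, -2]
R3 ← R3 + (2/9)·R2: [0, 0, 1/6, -29/18, -5/9]
R4 ← R4 + (1/3)·R2: [0, 0, 17/2, -7/6, -4/3]
R5 ← R5 − (2/9)·R2: [0, 0, 19/3, 19/9, 14/9]
R6 ← R6 + (1/9)·R2: [0, 0, -7/6, 35/18, -7/9]
R4 ← R4 − (51)·R3: [0, 0, 0, 81, 27]
R5 ← R5 − (38)·R3: [0, 0, 0, 190/3, 68/3]
R6 ← R6 + (7)·R3: [0, 0, 0, -28/3, -14/3]
R5 ← R5 − (190/243)·R4: [0, 0, 0, 0, 14/9]
R6 ← R6 + (28/243)·R4: [0, 0, 0, 0, -14/9]
R6 ← R6 + R5: [0, 0, 0, 0, 0]
Echelon form has 5 nonzero rows, so rank(B) = 5.
The column space has dimension equal to the rank: 5.

5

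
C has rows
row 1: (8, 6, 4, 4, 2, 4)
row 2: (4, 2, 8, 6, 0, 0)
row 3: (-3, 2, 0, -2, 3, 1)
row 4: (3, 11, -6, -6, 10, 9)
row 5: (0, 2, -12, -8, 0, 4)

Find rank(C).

Row reduce to echelon form.
R2 ← R2 − (1/2)·R1: [0, -1, 6, 4, -1, -2]
R3 ← R3 + (3/8)·R1: [0, 17/4, 3/2, -1/2, 15/4, 5/2]
R4 ← R4 − (3/8)·R1: [0, 35/4, -15/2, -15/2, 37/4, 15/2]
R3 ← R3 + (17/4)·R2: [0, 0, 27, 33/2, -1/2, -6]
R4 ← R4 + (35/4)·R2: [0, 0, 45, 55/2, 1/2, -10]
R5 ← R5 + (2)·R2: [0, 0, 0, 0, -2, 0]
R4 ← R4 − (5/3)·R3: [0, 0, 0, 0, 4/3, 0]
R5 ← R5 + (3/2)·R4: [0, 0, 0, 0, 0, 0]
Echelon form has 4 nonzero rows, so rank(C) = 4.

4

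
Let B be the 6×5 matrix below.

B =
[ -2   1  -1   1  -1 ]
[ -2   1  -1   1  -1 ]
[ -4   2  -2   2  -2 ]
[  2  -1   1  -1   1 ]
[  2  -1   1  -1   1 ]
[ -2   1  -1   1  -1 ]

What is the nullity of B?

Row reduce to echelon form.
R2 ← R2 − R1: [0, 0, 0, 0, 0]
R3 ← R3 − (2)·R1: [0, 0, 0, 0, 0]
R4 ← R4 + R1: [0, 0, 0, 0, 0]
R5 ← R5 + R1: [0, 0, 0, 0, 0]
R6 ← R6 − R1: [0, 0, 0, 0, 0]
1 nonzero row, so rank(B) = 1.
B has 5 columns; by rank–nullity, nullity = 5 − 1 = 4.

4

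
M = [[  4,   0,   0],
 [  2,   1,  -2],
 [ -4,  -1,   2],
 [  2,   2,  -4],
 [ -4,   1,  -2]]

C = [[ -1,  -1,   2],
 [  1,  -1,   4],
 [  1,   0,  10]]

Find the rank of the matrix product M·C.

First compute MC:
[[ -4,  -4,   8],
 [ -3,  -3, -12],
 [  5,   5,   8],
 [ -4,  -4, -28],
 [  3,   3, -24]]
Now row reduce the product.
R2 ← R2 − (3/4)·R1: [0, 0, -18]
R3 ← R3 + (5/4)·R1: [0, 0, 18]
R4 ← R4 − R1: [0, 0, -36]
R5 ← R5 + (3/4)·R1: [0, 0, -18]
R3 ← R3 + R2: [0, 0, 0]
R4 ← R4 − (2)·R2: [0, 0, 0]
R5 ← R5 − R2: [0, 0, 0]
2 nonzero rows, so rank(MC) = 2.

2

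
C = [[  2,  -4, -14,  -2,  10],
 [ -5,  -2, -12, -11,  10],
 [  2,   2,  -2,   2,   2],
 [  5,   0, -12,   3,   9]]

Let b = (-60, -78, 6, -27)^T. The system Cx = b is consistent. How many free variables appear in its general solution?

Row reduce the augmented matrix [C | b].
R2 ← R2 + (5/2)·R1: [0, -12, -47, -16, 35, -228]
R3 ← R3 − R1: [0, 6, 12, 4, -8, 66]
R4 ← R4 − (5/2)·R1: [0, 10, 23, 8, -16, 123]
R3 ← R3 + (1/2)·R2: [0, 0, -23/2, -4, 19/2, -48]
R4 ← R4 + (5/6)·R2: [0, 0, -97/6, -16/3, 79/6, -67]
R4 ← R4 − (97/69)·R3: [0, 0, 0, 20/69, -13/69, 11/23]
The echelon form has 4 nonzero rows, and every pivot lies in the first 5 columns, so rank(C) = rank([C|b]) = 4.
The system is consistent.
Free variables = (unknowns) − (rank) = 5 − 4 = 1.

1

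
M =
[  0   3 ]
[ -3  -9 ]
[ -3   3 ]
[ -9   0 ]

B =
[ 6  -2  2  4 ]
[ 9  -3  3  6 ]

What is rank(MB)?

First compute MB:
[[ 27,  -9,   9,  18],
 [-99,  33, -33, -66],
 [  9,  -3,   3,   6],
 [-54,  18, -18, -36]]
Now row reduce the product.
R2 ← R2 + (11/3)·R1: [0, 0, 0, 0]
R3 ← R3 − (1/3)·R1: [0, 0, 0, 0]
R4 ← R4 + (2)·R1: [0, 0, 0, 0]
1 nonzero row, so rank(MB) = 1.

1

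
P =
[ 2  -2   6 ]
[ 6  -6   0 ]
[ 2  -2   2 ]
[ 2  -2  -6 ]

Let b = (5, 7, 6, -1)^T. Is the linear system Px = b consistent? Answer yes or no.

Row reduce the augmented matrix [P | b].
R2 ← R2 − (3)·R1: [0, 0, -18, -8]
R3 ← R3 − R1: [0, 0, -4, 1]
R4 ← R4 − R1: [0, 0, -12, -6]
R3 ← R3 − (2/9)·R2: [0, 0, 0, 25/9]
R4 ← R4 − (2/3)·R2: [0, 0, 0, -2/3]
R4 ← R4 + (6/25)·R3: [0, 0, 0, 0]
The echelon form has 3 nonzero rows; the last pivot sits in the augmented column, so rank(P) = 2 but rank([P|b]) = 3.
Since the ranks differ, the system is inconsistent.

no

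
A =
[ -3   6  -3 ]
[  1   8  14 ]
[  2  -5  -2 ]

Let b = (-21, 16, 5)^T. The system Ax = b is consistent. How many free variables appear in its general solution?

Row reduce the augmented matrix [A | b].
R2 ← R2 + (1/3)·R1: [0, 10, 13, 9]
R3 ← R3 + (2/3)·R1: [0, -1, -4, -9]
R3 ← R3 + (1/10)·R2: [0, 0, -27/10, -81/10]
The echelon form has 3 nonzero rows, and every pivot lies in the first 3 columns, so rank(A) = rank([A|b]) = 3.
The system is consistent.
Free variables = (unknowns) − (rank) = 3 − 3 = 0.

0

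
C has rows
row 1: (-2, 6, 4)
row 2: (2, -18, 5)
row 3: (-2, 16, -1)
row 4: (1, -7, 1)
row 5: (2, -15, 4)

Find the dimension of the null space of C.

0

Row reduce to echelon form.
R2 ← R2 + R1: [0, -12, 9]
R3 ← R3 − R1: [0, 10, -5]
R4 ← R4 + (1/2)·R1: [0, -4, 3]
R5 ← R5 + R1: [0, -9, 8]
R3 ← R3 + (5/6)·R2: [0, 0, 5/2]
R4 ← R4 − (1/3)·R2: [0, 0, 0]
R5 ← R5 − (3/4)·R2: [0, 0, 5/4]
R5 ← R5 − (1/2)·R3: [0, 0, 0]
3 nonzero rows, so rank(C) = 3.
C has 3 columns; by rank–nullity, nullity = 3 − 3 = 0.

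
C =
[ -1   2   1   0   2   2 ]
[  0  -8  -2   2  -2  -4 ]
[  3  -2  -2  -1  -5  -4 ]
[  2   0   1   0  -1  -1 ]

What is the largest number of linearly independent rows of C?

3

Row reduce to echelon form.
R3 ← R3 + (3)·R1: [0, 4, 1, -1, 1, 2]
R4 ← R4 + (2)·R1: [0, 4, 3, 0, 3, 3]
R3 ← R3 + (1/2)·R2: [0, 0, 0, 0, 0, 0]
R4 ← R4 + (1/2)·R2: [0, 0, 2, 1, 2, 1]
Swap R3 ↔ R4
Echelon form has 3 nonzero rows, so rank(C) = 3.
The rank gives the maximum number of linearly independent rows: 3.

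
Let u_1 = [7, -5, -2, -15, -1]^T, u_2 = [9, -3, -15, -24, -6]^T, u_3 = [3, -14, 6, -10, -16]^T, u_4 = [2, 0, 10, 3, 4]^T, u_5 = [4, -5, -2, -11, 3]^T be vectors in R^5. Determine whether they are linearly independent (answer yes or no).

no

Form the matrix with these vectors as rows and row reduce.
R2 ← R2 − (9/7)·R1: [0, 24/7, -87/7, -33/7, -33/7]
R3 ← R3 − (3/7)·R1: [0, -83/7, 48/7, -25/7, -109/7]
R4 ← R4 − (2/7)·R1: [0, 10/7, 74/7, 51/7, 30/7]
R5 ← R5 − (4/7)·R1: [0, -15/7, -6/7, -17/7, 25/7]
R3 ← R3 + (83/24)·R2: [0, 0, -289/8, -159/8, -255/8]
R4 ← R4 − (5/12)·R2: [0, 0, 63/4, 37/4, 25/4]
R5 ← R5 + (5/8)·R2: [0, 0, -69/8, -43/8, 5/8]
R4 ← R4 + (126/289)·R3: [0, 0, 0, 169/289, -130/17]
R5 ← R5 − (69/289)·R3: [0, 0, 0, -182/289, 140/17]
R5 ← R5 + (14/13)·R4: [0, 0, 0, 0, 0]
4 nonzero rows, so the 5 vectors span a space of dimension 4.
Since 4 < 5, the vectors are linearly dependent.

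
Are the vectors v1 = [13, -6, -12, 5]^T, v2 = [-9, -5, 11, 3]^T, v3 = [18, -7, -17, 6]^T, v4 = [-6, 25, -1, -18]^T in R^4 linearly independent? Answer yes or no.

no

Form the matrix with these vectors as rows and row reduce.
R2 ← R2 + (9/13)·R1: [0, -119/13, 35/13, 84/13]
R3 ← R3 − (18/13)·R1: [0, 17/13, -5/13, -12/13]
R4 ← R4 + (6/13)·R1: [0, 289/13, -85/13, -204/13]
R3 ← R3 + (1/7)·R2: [0, 0, 0, 0]
R4 ← R4 + (17/7)·R2: [0, 0, 0, 0]
2 nonzero rows, so the 4 vectors span a space of dimension 2.
Since 2 < 4, the vectors are linearly dependent.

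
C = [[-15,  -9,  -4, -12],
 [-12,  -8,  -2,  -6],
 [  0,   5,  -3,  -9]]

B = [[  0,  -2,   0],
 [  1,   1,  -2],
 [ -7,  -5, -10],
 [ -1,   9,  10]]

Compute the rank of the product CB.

2

First compute CB:
[[ 31, -67, -62],
 [ 12, -28, -24],
 [ 35, -61, -70]]
Now row reduce the product.
R2 ← R2 − (12/31)·R1: [0, -64/31, 0]
R3 ← R3 − (35/31)·R1: [0, 454/31, 0]
R3 ← R3 + (227/32)·R2: [0, 0, 0]
2 nonzero rows, so rank(CB) = 2.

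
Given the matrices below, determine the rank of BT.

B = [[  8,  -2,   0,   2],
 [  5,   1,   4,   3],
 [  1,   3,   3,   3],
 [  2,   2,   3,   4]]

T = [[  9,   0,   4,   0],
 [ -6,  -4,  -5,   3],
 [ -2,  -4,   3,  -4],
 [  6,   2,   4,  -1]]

4

First compute BT:
[[ 96,  12,  50,  -8],
 [ 49, -14,  39, -16],
 [  3, -18,  10,  -6],
 [ 24, -12,  23, -10]]
Now row reduce the product.
R2 ← R2 − (49/96)·R1: [0, -161/8, 647/48, -143/12]
R3 ← R3 − (1/32)·R1: [0, -147/8, 135/16, -23/4]
R4 ← R4 − (1/4)·R1: [0, -15, 21/2, -8]
R3 ← R3 − (21/23)·R2: [0, 0, -89/23, 118/23]
R4 ← R4 − (120/161)·R2: [0, 0, 73/161, 142/161]
R4 ← R4 + (73/623)·R3: [0, 0, 0, 132/89]
4 nonzero rows, so rank(BT) = 4.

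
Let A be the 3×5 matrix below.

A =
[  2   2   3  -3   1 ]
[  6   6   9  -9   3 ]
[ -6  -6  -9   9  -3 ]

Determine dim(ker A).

4

Row reduce to echelon form.
R2 ← R2 − (3)·R1: [0, 0, 0, 0, 0]
R3 ← R3 + (3)·R1: [0, 0, 0, 0, 0]
1 nonzero row, so rank(A) = 1.
A has 5 columns; by rank–nullity, nullity = 5 − 1 = 4.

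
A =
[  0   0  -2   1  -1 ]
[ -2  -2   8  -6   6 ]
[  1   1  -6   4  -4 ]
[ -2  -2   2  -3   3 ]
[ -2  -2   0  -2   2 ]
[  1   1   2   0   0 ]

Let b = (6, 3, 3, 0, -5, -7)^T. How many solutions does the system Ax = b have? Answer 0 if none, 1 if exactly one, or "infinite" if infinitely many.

Row reduce the augmented matrix [A | b].
Swap R1 ↔ R2
R3 ← R3 + (1/2)·R1: [0, 0, -2, 1, -1, 9/2]
R4 ← R4 − R1: [0, 0, -6, 3, -3, -3]
R5 ← R5 − R1: [0, 0, -8, 4, -4, -8]
R6 ← R6 + (1/2)·R1: [0, 0, 6, -3, 3, -11/2]
R3 ← R3 − R2: [0, 0, 0, 0, 0, -3/2]
R4 ← R4 − (3)·R2: [0, 0, 0, 0, 0, -21]
R5 ← R5 − (4)·R2: [0, 0, 0, 0, 0, -32]
R6 ← R6 + (3)·R2: [0, 0, 0, 0, 0, 25/2]
R4 ← R4 − (14)·R3: [0, 0, 0, 0, 0, 0]
R5 ← R5 − (64/3)·R3: [0, 0, 0, 0, 0, 0]
R6 ← R6 + (25/3)·R3: [0, 0, 0, 0, 0, 0]
The echelon form has 3 nonzero rows; the last pivot sits in the augmented column, so rank(A) = 2 but rank([A|b]) = 3.
Since the ranks differ, the system is inconsistent.
It has no solutions.

0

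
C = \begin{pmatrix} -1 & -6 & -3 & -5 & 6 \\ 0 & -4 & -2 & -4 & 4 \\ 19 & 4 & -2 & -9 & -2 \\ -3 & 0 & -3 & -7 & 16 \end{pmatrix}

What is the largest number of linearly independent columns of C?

Row reduce to echelon form.
R3 ← R3 + (19)·R1: [0, -110, -59, -104, 112]
R4 ← R4 − (3)·R1: [0, 18, 6, 8, -2]
R3 ← R3 − (55/2)·R2: [0, 0, -4, 6, 2]
R4 ← R4 + (9/2)·R2: [0, 0, -3, -10, 16]
R4 ← R4 − (3/4)·R3: [0, 0, 0, -29/2, 29/2]
Echelon form has 4 nonzero rows, so rank(C) = 4.
The rank gives the maximum number of linearly independent columns: 4.

4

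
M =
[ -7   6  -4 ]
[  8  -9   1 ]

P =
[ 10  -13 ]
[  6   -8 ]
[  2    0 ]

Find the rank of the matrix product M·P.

2

First compute MP:
[[-42,  43],
 [ 28, -32]]
Now row reduce the product.
R2 ← R2 + (2/3)·R1: [0, -10/3]
2 nonzero rows, so rank(MP) = 2.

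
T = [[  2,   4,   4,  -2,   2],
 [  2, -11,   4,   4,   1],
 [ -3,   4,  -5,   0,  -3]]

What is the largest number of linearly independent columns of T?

3

Row reduce to echelon form.
R2 ← R2 − R1: [0, -15, 0, 6, -1]
R3 ← R3 + (3/2)·R1: [0, 10, 1, -3, 0]
R3 ← R3 + (2/3)·R2: [0, 0, 1, 1, -2/3]
Echelon form has 3 nonzero rows, so rank(T) = 3.
The rank gives the maximum number of linearly independent columns: 3.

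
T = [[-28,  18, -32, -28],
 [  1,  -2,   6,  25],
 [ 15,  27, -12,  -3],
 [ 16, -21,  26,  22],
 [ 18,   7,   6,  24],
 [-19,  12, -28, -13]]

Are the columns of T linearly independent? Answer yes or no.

yes

Row reduce T to echelon form.
R2 ← R2 + (1/28)·R1: [0, -19/14, 34/7, 24]
R3 ← R3 + (15/28)·R1: [0, 513/14, -204/7, -18]
R4 ← R4 + (4/7)·R1: [0, -75/7, 54/7, 6]
R5 ← R5 + (9/14)·R1: [0, 130/7, -102/7, 6]
R6 ← R6 − (19/28)·R1: [0, -3/14, -44/7, 6]
R3 ← R3 + (27)·R2: [0, 0, 102, 630]
R4 ← R4 − (150/19)·R2: [0, 0, -582/19, -3486/19]
R5 ← R5 + (260/19)·R2: [0, 0, 986/19, 6354/19]
R6 ← R6 − (3/19)·R2: [0, 0, -134/19, 42/19]
R4 ← R4 + (97/323)·R3: [0, 0, 0, 1848/323]
R5 ← R5 − (29/57)·R3: [0, 0, 0, 264/19]
R6 ← R6 + (67/969)·R3: [0, 0, 0, 14784/323]
R5 ← R5 − (17/7)·R4: [0, 0, 0, 0]
R6 ← R6 − (8)·R4: [0, 0, 0, 0]
4 pivots among 4 columns.
Every column is a pivot column, so the columns are linearly independent.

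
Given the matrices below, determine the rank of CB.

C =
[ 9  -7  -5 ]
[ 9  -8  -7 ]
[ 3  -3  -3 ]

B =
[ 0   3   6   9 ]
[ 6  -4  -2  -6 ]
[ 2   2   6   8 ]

2

First compute CB:
[[-52,  45,  38,  83],
 [-62,  45,  28,  73],
 [-24,  15,   6,  21]]
Now row reduce the product.
R2 ← R2 − (31/26)·R1: [0, -225/26, -225/13, -675/26]
R3 ← R3 − (6/13)·R1: [0, -75/13, -150/13, -225/13]
R3 ← R3 − (2/3)·R2: [0, 0, 0, 0]
2 nonzero rows, so rank(CB) = 2.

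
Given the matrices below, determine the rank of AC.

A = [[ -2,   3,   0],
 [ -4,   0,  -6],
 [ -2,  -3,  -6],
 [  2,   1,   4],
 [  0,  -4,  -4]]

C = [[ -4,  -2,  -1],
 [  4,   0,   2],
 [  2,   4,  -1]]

2

First compute AC:
[[ 20,   4,   8],
 [  4, -16,  10],
 [-16, -20,   2],
 [  4,  12,  -4],
 [-24, -16,  -4]]
Now row reduce the product.
R2 ← R2 − (1/5)·R1: [0, -84/5, 42/5]
R3 ← R3 + (4/5)·R1: [0, -84/5, 42/5]
R4 ← R4 − (1/5)·R1: [0, 56/5, -28/5]
R5 ← R5 + (6/5)·R1: [0, -56/5, 28/5]
R3 ← R3 − R2: [0, 0, 0]
R4 ← R4 + (2/3)·R2: [0, 0, 0]
R5 ← R5 − (2/3)·R2: [0, 0, 0]
2 nonzero rows, so rank(AC) = 2.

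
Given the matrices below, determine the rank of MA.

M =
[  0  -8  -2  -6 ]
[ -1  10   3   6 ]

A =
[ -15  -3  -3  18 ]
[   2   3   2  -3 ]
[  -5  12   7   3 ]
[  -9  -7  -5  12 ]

First compute MA:
[[ 48,  -6,   0, -54],
 [-34,  27,  14,  33]]
Now row reduce the product.
R2 ← R2 + (17/24)·R1: [0, 91/4, 14, -21/4]
2 nonzero rows, so rank(MA) = 2.

2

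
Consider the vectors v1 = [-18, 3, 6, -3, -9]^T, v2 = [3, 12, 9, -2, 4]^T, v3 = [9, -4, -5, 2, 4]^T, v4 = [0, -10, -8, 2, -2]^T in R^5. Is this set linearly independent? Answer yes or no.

Form the matrix with these vectors as rows and row reduce.
R2 ← R2 + (1/6)·R1: [0, 25/2, 10, -5/2, 5/2]
R3 ← R3 + (1/2)·R1: [0, -5/2, -2, 1/2, -1/2]
R3 ← R3 + (1/5)·R2: [0, 0, 0, 0, 0]
R4 ← R4 + (4/5)·R2: [0, 0, 0, 0, 0]
2 nonzero rows, so the 4 vectors span a space of dimension 2.
Since 2 < 4, the vectors are linearly dependent.

no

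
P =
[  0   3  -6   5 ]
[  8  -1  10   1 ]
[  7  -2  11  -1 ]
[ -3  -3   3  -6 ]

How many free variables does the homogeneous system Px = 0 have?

Row reduce to echelon form.
Swap R1 ↔ R2
R3 ← R3 − (7/8)·R1: [0, -9/8, 9/4, -15/8]
R4 ← R4 + (3/8)·R1: [0, -27/8, 27/4, -45/8]
R3 ← R3 + (3/8)·R2: [0, 0, 0, 0]
R4 ← R4 + (9/8)·R2: [0, 0, 0, 0]
2 nonzero rows, so rank(P) = 2.
P has 4 columns; by rank–nullity, nullity = 4 − 2 = 2.

2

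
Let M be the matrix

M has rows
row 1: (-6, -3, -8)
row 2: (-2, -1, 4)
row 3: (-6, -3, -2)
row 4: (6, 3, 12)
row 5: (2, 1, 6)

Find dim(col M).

2

Row reduce to echelon form.
R2 ← R2 − (1/3)·R1: [0, 0, 20/3]
R3 ← R3 − R1: [0, 0, 6]
R4 ← R4 + R1: [0, 0, 4]
R5 ← R5 + (1/3)·R1: [0, 0, 10/3]
R3 ← R3 − (9/10)·R2: [0, 0, 0]
R4 ← R4 − (3/5)·R2: [0, 0, 0]
R5 ← R5 − (1/2)·R2: [0, 0, 0]
Echelon form has 2 nonzero rows, so rank(M) = 2.
The column space has dimension equal to the rank: 2.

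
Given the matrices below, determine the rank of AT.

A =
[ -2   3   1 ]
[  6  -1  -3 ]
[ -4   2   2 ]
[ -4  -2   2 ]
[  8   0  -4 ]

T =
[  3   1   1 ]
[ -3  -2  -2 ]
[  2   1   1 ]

First compute AT:
[[-13,  -7,  -7],
 [ 15,   5,   5],
 [-14,  -6,  -6],
 [ -2,   2,   2],
 [ 16,   4,   4]]
Now row reduce the product.
R2 ← R2 + (15/13)·R1: [0, -40/13, -40/13]
R3 ← R3 − (14/13)·R1: [0, 20/13, 20/13]
R4 ← R4 − (2/13)·R1: [0, 40/13, 40/13]
R5 ← R5 + (16/13)·R1: [0, -60/13, -60/13]
R3 ← R3 + (1/2)·R2: [0, 0, 0]
R4 ← R4 + R2: [0, 0, 0]
R5 ← R5 − (3/2)·R2: [0, 0, 0]
2 nonzero rows, so rank(AT) = 2.

2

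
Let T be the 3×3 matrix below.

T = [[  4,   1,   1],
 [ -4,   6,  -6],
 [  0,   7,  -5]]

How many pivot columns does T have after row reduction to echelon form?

2

Row reduce to echelon form.
R2 ← R2 + R1: [0, 7, -5]
R3 ← R3 − R2: [0, 0, 0]
Echelon form has 2 nonzero rows, so rank(T) = 2.
Each nonzero row contributes one pivot column: 2 pivot columns.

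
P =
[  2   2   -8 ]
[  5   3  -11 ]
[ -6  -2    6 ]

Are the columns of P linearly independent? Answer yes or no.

Row reduce P to echelon form.
R2 ← R2 − (5/2)·R1: [0, -2, 9]
R3 ← R3 + (3)·R1: [0, 4, -18]
R3 ← R3 + (2)·R2: [0, 0, 0]
2 pivots among 3 columns.
Only 2 < 3 pivot columns, so the columns are linearly dependent.

no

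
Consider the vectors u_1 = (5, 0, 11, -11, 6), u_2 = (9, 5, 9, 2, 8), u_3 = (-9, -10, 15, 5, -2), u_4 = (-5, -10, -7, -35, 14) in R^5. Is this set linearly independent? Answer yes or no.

Form the matrix with these vectors as rows and row reduce.
R2 ← R2 − (9/5)·R1: [0, 5, -54/5, 109/5, -14/5]
R3 ← R3 + (9/5)·R1: [0, -10, 174/5, -74/5, 44/5]
R4 ← R4 + R1: [0, -10, 4, -46, 20]
R3 ← R3 + (2)·R2: [0, 0, 66/5, 144/5, 16/5]
R4 ← R4 + (2)·R2: [0, 0, -88/5, -12/5, 72/5]
R4 ← R4 + (4/3)·R3: [0, 0, 0, 36, 56/3]
4 nonzero rows, so the 4 vectors span a space of dimension 4.
Since 4 = 4, the vectors are linearly independent.

yes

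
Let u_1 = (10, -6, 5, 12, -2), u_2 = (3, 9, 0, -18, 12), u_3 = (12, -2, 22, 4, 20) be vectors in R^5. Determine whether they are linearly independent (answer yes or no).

yes

Form the matrix with these vectors as rows and row reduce.
R2 ← R2 − (3/10)·R1: [0, 54/5, -3/2, -108/5, 63/5]
R3 ← R3 − (6/5)·R1: [0, 26/5, 16, -52/5, 112/5]
R3 ← R3 − (13/27)·R2: [0, 0, 301/18, 0, 49/3]
3 nonzero rows, so the 3 vectors span a space of dimension 3.
Since 3 = 3, the vectors are linearly independent.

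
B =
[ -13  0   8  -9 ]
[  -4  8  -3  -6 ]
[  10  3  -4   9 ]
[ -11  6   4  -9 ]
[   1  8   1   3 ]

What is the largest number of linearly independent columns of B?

Row reduce to echelon form.
R2 ← R2 − (4/13)·R1: [0, 8, -71/13, -42/13]
R3 ← R3 + (10/13)·R1: [0, 3, 28/13, 27/13]
R4 ← R4 − (11/13)·R1: [0, 6, -36/13, -18/13]
R5 ← R5 + (1/13)·R1: [0, 8, 21/13, 30/13]
R3 ← R3 − (3/8)·R2: [0, 0, 437/104, 171/52]
R4 ← R4 − (3/4)·R2: [0, 0, 69/52, 27/26]
R5 ← R5 − R2: [0, 0, 92/13, 72/13]
R4 ← R4 − (6/19)·R3: [0, 0, 0, 0]
R5 ← R5 − (32/19)·R3: [0, 0, 0, 0]
Echelon form has 3 nonzero rows, so rank(B) = 3.
The rank gives the maximum number of linearly independent columns: 3.

3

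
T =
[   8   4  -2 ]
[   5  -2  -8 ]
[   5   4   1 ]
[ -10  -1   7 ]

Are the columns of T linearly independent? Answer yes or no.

Row reduce T to echelon form.
R2 ← R2 − (5/8)·R1: [0, -9/2, -27/4]
R3 ← R3 − (5/8)·R1: [0, 3/2, 9/4]
R4 ← R4 + (5/4)·R1: [0, 4, 9/2]
R3 ← R3 + (1/3)·R2: [0, 0, 0]
R4 ← R4 + (8/9)·R2: [0, 0, -3/2]
Swap R3 ↔ R4
3 pivots among 3 columns.
Every column is a pivot column, so the columns are linearly independent.

yes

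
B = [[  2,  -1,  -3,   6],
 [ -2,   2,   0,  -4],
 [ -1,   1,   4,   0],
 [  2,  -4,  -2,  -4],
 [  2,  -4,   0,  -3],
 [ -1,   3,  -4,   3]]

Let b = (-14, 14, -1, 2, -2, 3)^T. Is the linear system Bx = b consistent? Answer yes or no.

Row reduce the augmented matrix [B | b].
R2 ← R2 + R1: [0, 1, -3, 2, 0]
R3 ← R3 + (1/2)·R1: [0, 1/2, 5/2, 3, -8]
R4 ← R4 − R1: [0, -3, 1, -10, 16]
R5 ← R5 − R1: [0, -3, 3, -9, 12]
R6 ← R6 + (1/2)·R1: [0, 5/2, -11/2, 6, -4]
R3 ← R3 − (1/2)·R2: [0, 0, 4, 2, -8]
R4 ← R4 + (3)·R2: [0, 0, -8, -4, 16]
R5 ← R5 + (3)·R2: [0, 0, -6, -3, 12]
R6 ← R6 − (5/2)·R2: [0, 0, 2, 1, -4]
R4 ← R4 + (2)·R3: [0, 0, 0, 0, 0]
R5 ← R5 + (3/2)·R3: [0, 0, 0, 0, 0]
R6 ← R6 − (1/2)·R3: [0, 0, 0, 0, 0]
The echelon form has 3 nonzero rows, and every pivot lies in the first 4 columns, so rank(B) = rank([B|b]) = 3.
The system is consistent.

yes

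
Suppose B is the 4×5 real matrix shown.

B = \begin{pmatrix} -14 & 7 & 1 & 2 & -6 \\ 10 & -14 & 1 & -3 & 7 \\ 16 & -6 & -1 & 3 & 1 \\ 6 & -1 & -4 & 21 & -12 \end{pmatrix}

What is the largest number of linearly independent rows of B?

4

Row reduce to echelon form.
R2 ← R2 + (5/7)·R1: [0, -9, 12/7, -11/7, 19/7]
R3 ← R3 + (8/7)·R1: [0, 2, 1/7, 37/7, -41/7]
R4 ← R4 + (3/7)·R1: [0, 2, -25/7, 153/7, -102/7]
R3 ← R3 + (2/9)·R2: [0, 0, 11/21, 311/63, -331/63]
R4 ← R4 + (2/9)·R2: [0, 0, -67/21, 1355/63, -880/63]
R4 ← R4 + (67/11)·R3: [0, 0, 0, 1702/33, -1517/33]
Echelon form has 4 nonzero rows, so rank(B) = 4.
The rank gives the maximum number of linearly independent rows: 4.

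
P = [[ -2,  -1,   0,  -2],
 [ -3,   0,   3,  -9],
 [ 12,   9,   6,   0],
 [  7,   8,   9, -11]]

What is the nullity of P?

Row reduce to echelon form.
R2 ← R2 − (3/2)·R1: [0, 3/2, 3, -6]
R3 ← R3 + (6)·R1: [0, 3, 6, -12]
R4 ← R4 + (7/2)·R1: [0, 9/2, 9, -18]
R3 ← R3 − (2)·R2: [0, 0, 0, 0]
R4 ← R4 − (3)·R2: [0, 0, 0, 0]
2 nonzero rows, so rank(P) = 2.
P has 4 columns; by rank–nullity, nullity = 4 − 2 = 2.

2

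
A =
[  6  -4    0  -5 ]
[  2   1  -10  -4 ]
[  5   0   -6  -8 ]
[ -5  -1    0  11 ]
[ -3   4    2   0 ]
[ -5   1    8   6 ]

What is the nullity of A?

0

Row reduce to echelon form.
R2 ← R2 − (1/3)·R1: [0, 7/3, -10, -7/3]
R3 ← R3 − (5/6)·R1: [0, 10/3, -6, -23/6]
R4 ← R4 + (5/6)·R1: [0, -13/3, 0, 41/6]
R5 ← R5 + (1/2)·R1: [0, 2, 2, -5/2]
R6 ← R6 + (5/6)·R1: [0, -7/3, 8, 11/6]
R3 ← R3 − (10/7)·R2: [0, 0, 58/7, -1/2]
R4 ← R4 + (13/7)·R2: [0, 0, -130/7, 5/2]
R5 ← R5 − (6/7)·R2: [0, 0, 74/7, -1/2]
R6 ← R6 + R2: [0, 0, -2, -1/2]
R4 ← R4 + (65/29)·R3: [0, 0, 0, 40/29]
R5 ← R5 − (37/29)·R3: [0, 0, 0, 4/29]
R6 ← R6 + (7/29)·R3: [0, 0, 0, -18/29]
R5 ← R5 − (1/10)·R4: [0, 0, 0, 0]
R6 ← R6 + (9/20)·R4: [0, 0, 0, 0]
4 nonzero rows, so rank(A) = 4.
A has 4 columns; by rank–nullity, nullity = 4 − 4 = 0.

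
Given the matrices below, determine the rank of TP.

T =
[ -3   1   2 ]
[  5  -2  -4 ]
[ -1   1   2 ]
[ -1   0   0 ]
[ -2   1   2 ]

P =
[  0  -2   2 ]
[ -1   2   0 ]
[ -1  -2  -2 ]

2

First compute TP:
[[ -3,   4, -10],
 [  6,  -6,  18],
 [ -3,   0,  -6],
 [  0,   2,  -2],
 [ -3,   2,  -8]]
Now row reduce the product.
R2 ← R2 + (2)·R1: [0, 2, -2]
R3 ← R3 − R1: [0, -4, 4]
R5 ← R5 − R1: [0, -2, 2]
R3 ← R3 + (2)·R2: [0, 0, 0]
R4 ← R4 − R2: [0, 0, 0]
R5 ← R5 + R2: [0, 0, 0]
2 nonzero rows, so rank(TP) = 2.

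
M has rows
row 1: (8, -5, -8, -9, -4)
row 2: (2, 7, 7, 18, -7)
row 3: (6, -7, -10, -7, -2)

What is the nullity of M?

Row reduce to echelon form.
R2 ← R2 − (1/4)·R1: [0, 33/4, 9, 81/4, -6]
R3 ← R3 − (3/4)·R1: [0, -13/4, -4, -1/4, 1]
R3 ← R3 + (13/33)·R2: [0, 0, -5/11, 85/11, -15/11]
3 nonzero rows, so rank(M) = 3.
M has 5 columns; by rank–nullity, nullity = 5 − 3 = 2.

2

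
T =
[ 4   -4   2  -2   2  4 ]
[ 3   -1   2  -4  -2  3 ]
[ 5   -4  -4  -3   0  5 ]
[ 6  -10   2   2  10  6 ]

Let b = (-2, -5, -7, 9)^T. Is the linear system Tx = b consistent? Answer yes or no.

no

Row reduce the augmented matrix [T | b].
R2 ← R2 − (3/4)·R1: [0, 2, 1/2, -5/2, -7/2, 0, -7/2]
R3 ← R3 − (5/4)·R1: [0, 1, -13/2, -1/2, -5/2, 0, -9/2]
R4 ← R4 − (3/2)·R1: [0, -4, -1, 5, 7, 0, 12]
R3 ← R3 − (1/2)·R2: [0, 0, -27/4, 3/4, -3/4, 0, -11/4]
R4 ← R4 + (2)·R2: [0, 0, 0, 0, 0, 0, 5]
The echelon form has 4 nonzero rows; the last pivot sits in the augmented column, so rank(T) = 3 but rank([T|b]) = 4.
Since the ranks differ, the system is inconsistent.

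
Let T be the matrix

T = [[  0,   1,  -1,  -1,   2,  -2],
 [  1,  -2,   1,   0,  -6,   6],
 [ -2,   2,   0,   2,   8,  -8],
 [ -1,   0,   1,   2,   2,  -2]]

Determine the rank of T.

2

Row reduce to echelon form.
Swap R1 ↔ R2
R3 ← R3 + (2)·R1: [0, -2, 2, 2, -4, 4]
R4 ← R4 + R1: [0, -2, 2, 2, -4, 4]
R3 ← R3 + (2)·R2: [0, 0, 0, 0, 0, 0]
R4 ← R4 + (2)·R2: [0, 0, 0, 0, 0, 0]
Echelon form has 2 nonzero rows, so rank(T) = 2.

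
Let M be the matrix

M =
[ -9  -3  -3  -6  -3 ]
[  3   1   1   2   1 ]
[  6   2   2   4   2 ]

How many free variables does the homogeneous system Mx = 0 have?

Row reduce to echelon form.
R2 ← R2 + (1/3)·R1: [0, 0, 0, 0, 0]
R3 ← R3 + (2/3)·R1: [0, 0, 0, 0, 0]
1 nonzero row, so rank(M) = 1.
M has 5 columns; by rank–nullity, nullity = 5 − 1 = 4.

4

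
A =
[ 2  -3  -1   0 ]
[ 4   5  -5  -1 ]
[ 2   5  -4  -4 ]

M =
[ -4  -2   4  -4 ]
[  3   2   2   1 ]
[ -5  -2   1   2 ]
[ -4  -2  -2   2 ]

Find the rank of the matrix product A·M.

3

First compute AM:
[[-12,  -8,   1, -13],
 [ 28,  14,  23, -23],
 [ 43,  22,  22, -19]]
Now row reduce the product.
R2 ← R2 + (7/3)·R1: [0, -14/3, 76/3, -160/3]
R3 ← R3 + (43/12)·R1: [0, -20/3, 307/12, -787/12]
R3 ← R3 − (10/7)·R2: [0, 0, -297/28, 297/28]
3 nonzero rows, so rank(AM) = 3.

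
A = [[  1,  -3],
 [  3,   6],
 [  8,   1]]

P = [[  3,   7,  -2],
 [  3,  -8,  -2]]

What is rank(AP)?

2

First compute AP:
[[ -6,  31,   4],
 [ 27, -27, -18],
 [ 27,  48, -18]]
Now row reduce the product.
R2 ← R2 + (9/2)·R1: [0, 225/2, 0]
R3 ← R3 + (9/2)·R1: [0, 375/2, 0]
R3 ← R3 − (5/3)·R2: [0, 0, 0]
2 nonzero rows, so rank(AP) = 2.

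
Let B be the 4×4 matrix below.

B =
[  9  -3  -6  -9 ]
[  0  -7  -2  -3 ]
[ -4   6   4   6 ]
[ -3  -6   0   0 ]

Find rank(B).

Row reduce to echelon form.
R3 ← R3 + (4/9)·R1: [0, 14/3, 4/3, 2]
R4 ← R4 + (1/3)·R1: [0, -7, -2, -3]
R3 ← R3 + (2/3)·R2: [0, 0, 0, 0]
R4 ← R4 − R2: [0, 0, 0, 0]
Echelon form has 2 nonzero rows, so rank(B) = 2.

2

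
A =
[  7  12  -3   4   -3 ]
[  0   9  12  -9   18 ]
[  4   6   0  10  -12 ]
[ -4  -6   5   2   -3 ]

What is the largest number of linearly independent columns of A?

Row reduce to echelon form.
R3 ← R3 − (4/7)·R1: [0, -6/7, 12/7, 54/7, -72/7]
R4 ← R4 + (4/7)·R1: [0, 6/7, 23/7, 30/7, -33/7]
R3 ← R3 + (2/21)·R2: [0, 0, 20/7, 48/7, -60/7]
R4 ← R4 − (2/21)·R2: [0, 0, 15/7, 36/7, -45/7]
R4 ← R4 − (3/4)·R3: [0, 0, 0, 0, 0]
Echelon form has 3 nonzero rows, so rank(A) = 3.
The rank gives the maximum number of linearly independent columns: 3.

3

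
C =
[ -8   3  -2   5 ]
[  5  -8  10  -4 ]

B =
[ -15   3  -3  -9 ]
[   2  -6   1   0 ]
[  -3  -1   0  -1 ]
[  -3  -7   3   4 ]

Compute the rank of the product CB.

2

First compute CB:
[[117, -75,  42,  94],
 [-109,  81, -35, -71]]
Now row reduce the product.
R2 ← R2 + (109/117)·R1: [0, 434/39, 161/39, 1939/117]
2 nonzero rows, so rank(CB) = 2.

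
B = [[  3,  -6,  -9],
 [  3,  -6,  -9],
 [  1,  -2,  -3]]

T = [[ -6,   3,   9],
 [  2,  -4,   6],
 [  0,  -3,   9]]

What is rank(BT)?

First compute BT:
[[-30,  60, -90],
 [-30,  60, -90],
 [-10,  20, -30]]
Now row reduce the product.
R2 ← R2 − R1: [0, 0, 0]
R3 ← R3 − (1/3)·R1: [0, 0, 0]
1 nonzero row, so rank(BT) = 1.

1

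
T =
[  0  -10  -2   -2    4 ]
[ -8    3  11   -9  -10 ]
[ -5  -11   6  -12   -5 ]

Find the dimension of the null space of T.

2

Row reduce to echelon form.
Swap R1 ↔ R2
R3 ← R3 − (5/8)·R1: [0, -103/8, -7/8, -51/8, 5/4]
R3 ← R3 − (103/80)·R2: [0, 0, 17/10, -19/5, -39/10]
3 nonzero rows, so rank(T) = 3.
T has 5 columns; by rank–nullity, nullity = 5 − 3 = 2.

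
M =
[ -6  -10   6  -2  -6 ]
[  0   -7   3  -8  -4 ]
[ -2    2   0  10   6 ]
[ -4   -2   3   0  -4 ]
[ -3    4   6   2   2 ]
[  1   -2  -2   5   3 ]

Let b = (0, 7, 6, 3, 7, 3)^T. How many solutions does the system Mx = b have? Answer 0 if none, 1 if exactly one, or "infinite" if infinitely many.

Row reduce the augmented matrix [M | b].
R3 ← R3 − (1/3)·R1: [0, 16/3, -2, 32/3, 8, 6]
R4 ← R4 − (2/3)·R1: [0, 14/3, -1, 4/3, 0, 3]
R5 ← R5 − (1/2)·R1: [0, 9, 3, 3, 5, 7]
R6 ← R6 + (1/6)·R1: [0, -11/3, -1, 14/3, 2, 3]
R3 ← R3 + (16/21)·R2: [0, 0, 2/7, 32/7, 104/21, 34/3]
R4 ← R4 + (2/3)·R2: [0, 0, 1, -4, -8/3, 23/3]
R5 ← R5 + (9/7)·R2: [0, 0, 48/7, -51/7, -1/7, 16]
R6 ← R6 − (11/21)·R2: [0, 0, -18/7, 62/7, 86/21, -2/3]
R4 ← R4 − (7/2)·R3: [0, 0, 0, -20, -20, -32]
R5 ← R5 − (24)·R3: [0, 0, 0, -117, -119, -256]
R6 ← R6 + (9)·R3: [0, 0, 0, 50, 146/3, 304/3]
R5 ← R5 − (117/20)·R4: [0, 0, 0, 0, -2, -344/5]
R6 ← R6 + (5/2)·R4: [0, 0, 0, 0, -4/3, 64/3]
R6 ← R6 − (2/3)·R5: [0, 0, 0, 0, 0, 336/5]
The echelon form has 6 nonzero rows; the last pivot sits in the augmented column, so rank(M) = 5 but rank([M|b]) = 6.
Since the ranks differ, the system is inconsistent.
It has no solutions.

0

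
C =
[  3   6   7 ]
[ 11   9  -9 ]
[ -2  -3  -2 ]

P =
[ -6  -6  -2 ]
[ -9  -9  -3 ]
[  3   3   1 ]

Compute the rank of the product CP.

1

First compute CP:
[[-51, -51, -17],
 [-174, -174, -58],
 [ 33,  33,  11]]
Now row reduce the product.
R2 ← R2 − (58/17)·R1: [0, 0, 0]
R3 ← R3 + (11/17)·R1: [0, 0, 0]
1 nonzero row, so rank(CP) = 1.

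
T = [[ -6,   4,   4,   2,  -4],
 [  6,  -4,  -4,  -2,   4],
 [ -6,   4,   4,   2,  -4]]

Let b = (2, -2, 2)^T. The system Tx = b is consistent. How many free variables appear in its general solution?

Row reduce the augmented matrix [T | b].
R2 ← R2 + R1: [0, 0, 0, 0, 0, 0]
R3 ← R3 − R1: [0, 0, 0, 0, 0, 0]
The echelon form has 1 nonzero rows, and every pivot lies in the first 5 columns, so rank(T) = rank([T|b]) = 1.
The system is consistent.
Free variables = (unknowns) − (rank) = 5 − 1 = 4.

4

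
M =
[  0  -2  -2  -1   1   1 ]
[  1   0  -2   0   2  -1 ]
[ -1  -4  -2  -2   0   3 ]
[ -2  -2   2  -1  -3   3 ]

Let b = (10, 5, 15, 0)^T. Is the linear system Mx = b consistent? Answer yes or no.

yes

Row reduce the augmented matrix [M | b].
Swap R1 ↔ R2
R3 ← R3 + R1: [0, -4, -4, -2, 2, 2, 20]
R4 ← R4 + (2)·R1: [0, -2, -2, -1, 1, 1, 10]
R3 ← R3 − (2)·R2: [0, 0, 0, 0, 0, 0, 0]
R4 ← R4 − R2: [0, 0, 0, 0, 0, 0, 0]
The echelon form has 2 nonzero rows, and every pivot lies in the first 6 columns, so rank(M) = rank([M|b]) = 2.
The system is consistent.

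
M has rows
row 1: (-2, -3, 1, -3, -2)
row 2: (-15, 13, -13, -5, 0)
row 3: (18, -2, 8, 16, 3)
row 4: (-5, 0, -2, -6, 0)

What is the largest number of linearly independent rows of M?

Row reduce to echelon form.
R2 ← R2 − (15/2)·R1: [0, 71/2, -41/2, 35/2, 15]
R3 ← R3 + (9)·R1: [0, -29, 17, -11, -15]
R4 ← R4 − (5/2)·R1: [0, 15/2, -9/2, 3/2, 5]
R3 ← R3 + (58/71)·R2: [0, 0, 18/71, 234/71, -195/71]
R4 ← R4 − (15/71)·R2: [0, 0, -12/71, -156/71, 130/71]
R4 ← R4 + (2/3)·R3: [0, 0, 0, 0, 0]
Echelon form has 3 nonzero rows, so rank(M) = 3.
The rank gives the maximum number of linearly independent rows: 3.

3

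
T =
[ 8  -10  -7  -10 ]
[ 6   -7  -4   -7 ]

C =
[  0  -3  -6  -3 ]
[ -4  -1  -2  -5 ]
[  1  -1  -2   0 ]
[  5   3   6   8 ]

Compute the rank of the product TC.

First compute TC:
[[-17, -37, -74, -54],
 [-11, -28, -56, -39]]
Now row reduce the product.
R2 ← R2 − (11/17)·R1: [0, -69/17, -138/17, -69/17]
2 nonzero rows, so rank(TC) = 2.

2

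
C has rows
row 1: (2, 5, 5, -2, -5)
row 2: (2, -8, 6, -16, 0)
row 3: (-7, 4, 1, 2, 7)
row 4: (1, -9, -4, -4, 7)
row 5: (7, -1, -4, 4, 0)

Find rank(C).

5

Row reduce to echelon form.
R2 ← R2 − R1: [0, -13, 1, -14, 5]
R3 ← R3 + (7/2)·R1: [0, 43/2, 37/2, -5, -21/2]
R4 ← R4 − (1/2)·R1: [0, -23/2, -13/2, -3, 19/2]
R5 ← R5 − (7/2)·R1: [0, -37/2, -43/2, 11, 35/2]
R3 ← R3 + (43/26)·R2: [0, 0, 262/13, -366/13, -29/13]
R4 ← R4 − (23/26)·R2: [0, 0, -96/13, 122/13, 66/13]
R5 ← R5 − (37/26)·R2: [0, 0, -298/13, 402/13, 135/13]
R4 ← R4 + (48/131)·R3: [0, 0, 0, -122/131, 558/131]
R5 ← R5 + (149/131)·R3: [0, 0, 0, -144/131, 1028/131]
R5 ← R5 − (72/61)·R4: [0, 0, 0, 0, 172/61]
Echelon form has 5 nonzero rows, so rank(C) = 5.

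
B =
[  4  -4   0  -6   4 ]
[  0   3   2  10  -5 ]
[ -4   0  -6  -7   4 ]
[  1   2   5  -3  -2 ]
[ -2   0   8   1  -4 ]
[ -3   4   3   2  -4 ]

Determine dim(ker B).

Row reduce to echelon form.
R3 ← R3 + R1: [0, -4, -6, -13, 8]
R4 ← R4 − (1/4)·R1: [0, 3, 5, -3/2, -3]
R5 ← R5 + (1/2)·R1: [0, -2, 8, -2, -2]
R6 ← R6 + (3/4)·R1: [0, 1, 3, -5/2, -1]
R3 ← R3 + (4/3)·R2: [0, 0, -10/3, 1/3, 4/3]
R4 ← R4 − R2: [0, 0, 3, -23/2, 2]
R5 ← R5 + (2/3)·R2: [0, 0, 28/3, 14/3, -16/3]
R6 ← R6 − (1/3)·R2: [0, 0, 7/3, -35/6, 2/3]
R4 ← R4 + (9/10)·R3: [0, 0, 0, -56/5, 16/5]
R5 ← R5 + (14/5)·R3: [0, 0, 0, 28/5, -8/5]
R6 ← R6 + (7/10)·R3: [0, 0, 0, -28/5, 8/5]
R5 ← R5 + (1/2)·R4: [0, 0, 0, 0, 0]
R6 ← R6 − (1/2)·R4: [0, 0, 0, 0, 0]
4 nonzero rows, so rank(B) = 4.
B has 5 columns; by rank–nullity, nullity = 5 − 4 = 1.

1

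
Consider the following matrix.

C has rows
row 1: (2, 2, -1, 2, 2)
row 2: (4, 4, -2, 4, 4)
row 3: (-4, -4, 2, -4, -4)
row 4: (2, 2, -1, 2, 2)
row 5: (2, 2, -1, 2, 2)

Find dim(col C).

1

Row reduce to echelon form.
R2 ← R2 − (2)·R1: [0, 0, 0, 0, 0]
R3 ← R3 + (2)·R1: [0, 0, 0, 0, 0]
R4 ← R4 − R1: [0, 0, 0, 0, 0]
R5 ← R5 − R1: [0, 0, 0, 0, 0]
Echelon form has 1 nonzero row, so rank(C) = 1.
The column space has dimension equal to the rank: 1.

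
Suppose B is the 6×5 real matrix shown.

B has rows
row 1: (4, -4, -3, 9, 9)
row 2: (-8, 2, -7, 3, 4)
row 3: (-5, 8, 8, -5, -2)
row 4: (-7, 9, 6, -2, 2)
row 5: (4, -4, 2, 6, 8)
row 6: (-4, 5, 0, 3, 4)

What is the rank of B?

Row reduce to echelon form.
R2 ← R2 + (2)·R1: [0, -6, -13, 21, 22]
R3 ← R3 + (5/4)·R1: [0, 3, 17/4, 25/4, 37/4]
R4 ← R4 + (7/4)·R1: [0, 2, 3/4, 55/4, 71/4]
R5 ← R5 − R1: [0, 0, 5, -3, -1]
R6 ← R6 + R1: [0, 1, -3, 12, 13]
R3 ← R3 + (1/2)·R2: [0, 0, -9/4, 67/4, 81/4]
R4 ← R4 + (1/3)·R2: [0, 0, -43/12, 83/4, 301/12]
R6 ← R6 + (1/6)·R2: [0, 0, -31/6, 31/2, 50/3]
R4 ← R4 − (43/27)·R3: [0, 0, 0, -160/27, -43/6]
R5 ← R5 + (20/9)·R3: [0, 0, 0, 308/9, 44]
R6 ← R6 − (62/27)·R3: [0, 0, 0, -620/27, -179/6]
R5 ← R5 + (231/40)·R4: [0, 0, 0, 0, 209/80]
R6 ← R6 − (31/8)·R4: [0, 0, 0, 0, -33/16]
R6 ← R6 + (15/19)·R5: [0, 0, 0, 0, 0]
Echelon form has 5 nonzero rows, so rank(B) = 5.

5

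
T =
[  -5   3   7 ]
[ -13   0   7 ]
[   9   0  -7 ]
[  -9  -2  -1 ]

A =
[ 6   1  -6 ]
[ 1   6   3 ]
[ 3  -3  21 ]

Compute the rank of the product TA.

3

First compute TA:
[[ -6,  -8, 186],
 [-57, -34, 225],
 [ 33,  30, -201],
 [-59, -18,  27]]
Now row reduce the product.
R2 ← R2 − (19/2)·R1: [0, 42, -1542]
R3 ← R3 + (11/2)·R1: [0, -14, 822]
R4 ← R4 − (59/6)·R1: [0, 182/3, -1802]
R3 ← R3 + (1/3)·R2: [0, 0, 308]
R4 ← R4 − (13/9)·R2: [0, 0, 1276/3]
R4 ← R4 − (29/21)·R3: [0, 0, 0]
3 nonzero rows, so rank(TA) = 3.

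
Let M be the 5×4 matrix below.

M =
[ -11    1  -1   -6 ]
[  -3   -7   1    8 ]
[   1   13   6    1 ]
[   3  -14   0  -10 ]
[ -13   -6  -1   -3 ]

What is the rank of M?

4

Row reduce to echelon form.
R2 ← R2 − (3/11)·R1: [0, -80/11, 14/11, 106/11]
R3 ← R3 + (1/11)·R1: [0, 144/11, 65/11, 5/11]
R4 ← R4 + (3/11)·R1: [0, -151/11, -3/11, -128/11]
R5 ← R5 − (13/11)·R1: [0, -79/11, 2/11, 45/11]
R3 ← R3 + (9/5)·R2: [0, 0, 41/5, 89/5]
R4 ← R4 − (151/80)·R2: [0, 0, -107/40, -1193/40]
R5 ← R5 − (79/80)·R2: [0, 0, -43/40, -217/40]
R4 ← R4 + (107/328)·R3: [0, 0, 0, -3939/164]
R5 ← R5 + (43/328)·R3: [0, 0, 0, -507/164]
R5 ← R5 − (13/101)·R4: [0, 0, 0, 0]
Echelon form has 4 nonzero rows, so rank(M) = 4.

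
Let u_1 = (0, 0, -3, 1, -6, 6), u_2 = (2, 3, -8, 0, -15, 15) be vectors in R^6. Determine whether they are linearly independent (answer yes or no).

Form the matrix with these vectors as rows and row reduce.
Swap R1 ↔ R2
2 nonzero rows, so the 2 vectors span a space of dimension 2.
Since 2 = 2, the vectors are linearly independent.

yes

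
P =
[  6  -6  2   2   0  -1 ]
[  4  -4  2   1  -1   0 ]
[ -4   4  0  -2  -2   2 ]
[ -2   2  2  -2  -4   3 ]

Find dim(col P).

2

Row reduce to echelon form.
R2 ← R2 − (2/3)·R1: [0, 0, 2/3, -1/3, -1, 2/3]
R3 ← R3 + (2/3)·R1: [0, 0, 4/3, -2/3, -2, 4/3]
R4 ← R4 + (1/3)·R1: [0, 0, 8/3, -4/3, -4, 8/3]
R3 ← R3 − (2)·R2: [0, 0, 0, 0, 0, 0]
R4 ← R4 − (4)·R2: [0, 0, 0, 0, 0, 0]
Echelon form has 2 nonzero rows, so rank(P) = 2.
The column space has dimension equal to the rank: 2.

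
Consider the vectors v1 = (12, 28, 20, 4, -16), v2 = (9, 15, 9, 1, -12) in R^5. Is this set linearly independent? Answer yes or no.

Form the matrix with these vectors as rows and row reduce.
R2 ← R2 − (3/4)·R1: [0, -6, -6, -2, 0]
2 nonzero rows, so the 2 vectors span a space of dimension 2.
Since 2 = 2, the vectors are linearly independent.

yes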